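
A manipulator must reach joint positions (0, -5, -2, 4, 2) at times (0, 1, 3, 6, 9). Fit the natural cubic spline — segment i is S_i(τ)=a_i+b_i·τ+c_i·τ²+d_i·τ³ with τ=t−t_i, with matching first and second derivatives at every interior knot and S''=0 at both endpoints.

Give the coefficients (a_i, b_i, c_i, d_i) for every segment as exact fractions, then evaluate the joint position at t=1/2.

Δ: Δ0=-5, Δ1=3/2, Δ2=2, Δ3=-2/3
row 1: diag=6, rhs=39; c'=1/3, d'=13/2
row 2: denom=10−2·1/3=28/3; d'=(3−2·13/2)/(28/3)=-15/14
row 3: denom=12−3·9/28=309/28; d'=(-16−3·-15/14)/(309/28)=-358/309
back: M3=-358/309
back: M2=-15/14−9/28·-358/309=-72/103
back: M1=13/2−1/3·-72/103=1387/206
M: M0=0, M1=1387/206, M2=-72/103, M3=-358/309, M4=0
seg 0: a=0, c=M0/2=0, d=(M1−M0)/(6·1)=1387/1236, b=Δ0−h0·(2M0+M1)/6=-7567/1236
seg 1: a=-5, c=M1/2=1387/412, d=(M2−M1)/(6·2)=-1531/2472, b=Δ1−h1·(2M1+M2)/6=-1703/618
seg 2: a=-2, c=M2/2=-36/103, d=(M3−M2)/(6·3)=-71/2781, b=Δ2−h2·(2M2+M3)/6=1013/309
seg 3: a=4, c=M3/2=-179/309, d=(M4−M3)/(6·3)=179/2781, b=Δ3−h3·(2M3+M4)/6=152/309
t_q=1/2 → seg 0, τ=1/2; S=0+-7567/1236·τ+0·τ²+1387/1236·τ³=-9627/3296

  seg 0: a=0 b=-7567/1236 c=0 d=1387/1236
  seg 1: a=-5 b=-1703/618 c=1387/412 d=-1531/2472
  seg 2: a=-2 b=1013/309 c=-36/103 d=-71/2781
  seg 3: a=4 b=152/309 c=-179/309 d=179/2781
S(1/2) = -9627/3296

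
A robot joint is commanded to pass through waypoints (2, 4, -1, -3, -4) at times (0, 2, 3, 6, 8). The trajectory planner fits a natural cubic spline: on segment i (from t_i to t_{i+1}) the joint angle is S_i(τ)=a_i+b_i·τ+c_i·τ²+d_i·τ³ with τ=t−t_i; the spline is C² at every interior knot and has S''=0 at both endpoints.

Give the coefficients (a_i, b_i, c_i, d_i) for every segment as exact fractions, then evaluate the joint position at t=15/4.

  seg 0: a=2 b=4061/1248 c=0 d=-2813/4992
  seg 1: a=4 b=-2189/624 c=-2813/832 d=4715/2496
  seg 2: a=-1 b=-11489/2496 c=951/416 d=-187/576
  seg 3: a=-3 b=217/624 c=-529/832 d=529/4992
S(15/4) = -175893/53248

Δ: Δ0=1, Δ1=-5, Δ2=-2/3, Δ3=-1/2
row 1: diag=6, rhs=-36; c'=1/6, d'=-6
row 2: denom=8−1·1/6=47/6; d'=(26−1·-6)/(47/6)=192/47
row 3: denom=10−3·18/47=416/47; d'=(1−3·192/47)/(416/47)=-529/416
back: M3=-529/416
back: M2=192/47−18/47·-529/416=951/208
back: M1=-6−1/6·951/208=-2813/416
M: M0=0, M1=-2813/416, M2=951/208, M3=-529/416, M4=0
seg 0: a=2, c=M0/2=0, d=(M1−M0)/(6·2)=-2813/4992, b=Δ0−h0·(2M0+M1)/6=4061/1248
seg 1: a=4, c=M1/2=-2813/832, d=(M2−M1)/(6·1)=4715/2496, b=Δ1−h1·(2M1+M2)/6=-2189/624
seg 2: a=-1, c=M2/2=951/416, d=(M3−M2)/(6·3)=-187/576, b=Δ2−h2·(2M2+M3)/6=-11489/2496
seg 3: a=-3, c=M3/2=-529/832, d=(M4−M3)/(6·2)=529/4992, b=Δ3−h3·(2M3+M4)/6=217/624
t_q=15/4 → seg 2, τ=3/4; S=-1+-11489/2496·τ+951/416·τ²+-187/576·τ³=-175893/53248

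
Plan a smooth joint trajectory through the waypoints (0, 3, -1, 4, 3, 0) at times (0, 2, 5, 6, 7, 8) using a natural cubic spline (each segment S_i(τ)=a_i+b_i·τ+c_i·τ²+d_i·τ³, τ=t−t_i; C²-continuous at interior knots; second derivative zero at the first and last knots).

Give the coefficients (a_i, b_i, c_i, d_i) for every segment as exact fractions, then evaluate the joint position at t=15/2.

  seg 0: a=0 b=17381/6150 c=0 d=-2039/6150
  seg 1: a=3 b=-7087/6150 c=-2039/1025 d=11863/18450
  seg 2: a=-1 b=13138/3075 c=1557/410 d=-18881/6150
  seg 3: a=4 b=16343/6150 c=-5548/1025 d=2159/1230
  seg 4: a=3 b=-8924/3075 c=-301/2050 d=301/6150
S(15/2) = 24901/16400

Δ: Δ0=3/2, Δ1=-4/3, Δ2=5, Δ3=-1, Δ4=-3
row 1: diag=10, rhs=-17; c'=3/10, d'=-17/10
row 2: denom=8−3·3/10=71/10; d'=(38−3·-17/10)/(71/10)=431/71
row 3: denom=4−1·10/71=274/71; d'=(-36−1·431/71)/(274/71)=-2987/274
row 4: denom=4−1·71/274=1025/274; d'=(-12−1·-2987/274)/(1025/274)=-301/1025
back: M4=-301/1025
back: M3=-2987/274−71/274·-301/1025=-11096/1025
back: M2=431/71−10/71·-11096/1025=1557/205
back: M1=-17/10−3/10·1557/205=-4078/1025
M: M0=0, M1=-4078/1025, M2=1557/205, M3=-11096/1025, M4=-301/1025, M5=0
seg 0: a=0, c=M0/2=0, d=(M1−M0)/(6·2)=-2039/6150, b=Δ0−h0·(2M0+M1)/6=17381/6150
seg 1: a=3, c=M1/2=-2039/1025, d=(M2−M1)/(6·3)=11863/18450, b=Δ1−h1·(2M1+M2)/6=-7087/6150
seg 2: a=-1, c=M2/2=1557/410, d=(M3−M2)/(6·1)=-18881/6150, b=Δ2−h2·(2M2+M3)/6=13138/3075
seg 3: a=4, c=M3/2=-5548/1025, d=(M4−M3)/(6·1)=2159/1230, b=Δ3−h3·(2M3+M4)/6=16343/6150
seg 4: a=3, c=M4/2=-301/2050, d=(M5−M4)/(6·1)=301/6150, b=Δ4−h4·(2M4+M5)/6=-8924/3075
t_q=15/2 → seg 4, τ=1/2; S=3+-8924/3075·τ+-301/2050·τ²+301/6150·τ³=24901/16400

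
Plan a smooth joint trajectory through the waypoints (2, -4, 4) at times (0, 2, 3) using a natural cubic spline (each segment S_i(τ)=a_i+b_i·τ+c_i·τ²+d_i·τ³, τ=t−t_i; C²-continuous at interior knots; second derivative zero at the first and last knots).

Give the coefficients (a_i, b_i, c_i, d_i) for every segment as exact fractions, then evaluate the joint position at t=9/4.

Δ: Δ0=-3, Δ1=8
row 1: diag=6, rhs=66; c'=1/6, d'=11
back: M1=11
M: M0=0, M1=11, M2=0
seg 0: a=2, c=M0/2=0, d=(M1−M0)/(6·2)=11/12, b=Δ0−h0·(2M0+M1)/6=-20/3
seg 1: a=-4, c=M1/2=11/2, d=(M2−M1)/(6·1)=-11/6, b=Δ1−h1·(2M1+M2)/6=13/3
t_q=9/4 → seg 1, τ=1/4; S=-4+13/3·τ+11/2·τ²+-11/6·τ³=-333/128

  seg 0: a=2 b=-20/3 c=0 d=11/12
  seg 1: a=-4 b=13/3 c=11/2 d=-11/6
S(9/4) = -333/128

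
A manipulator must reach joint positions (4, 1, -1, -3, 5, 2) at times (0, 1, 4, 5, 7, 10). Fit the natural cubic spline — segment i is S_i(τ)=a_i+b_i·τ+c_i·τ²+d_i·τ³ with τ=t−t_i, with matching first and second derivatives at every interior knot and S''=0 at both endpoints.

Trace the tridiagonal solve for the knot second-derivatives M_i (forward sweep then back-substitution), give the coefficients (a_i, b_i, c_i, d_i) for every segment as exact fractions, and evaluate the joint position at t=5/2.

  seg 0: a=4 b=-1307/375 c=0 d=182/375
  seg 1: a=1 b=-761/375 c=182/125 d=-1127/3375
  seg 2: a=-1 b=-866/375 c=-581/375 d=697/375
  seg 3: a=-3 b=21/125 c=302/75 d=-1583/1500
  seg 4: a=5 b=1354/375 c=-1729/750 d=1729/6750
S(5/2) = 21/200

Δ: Δ0=-3, Δ1=-2/3, Δ2=-2, Δ3=4, Δ4=-1
row 1: diag=8, rhs=14; c'=3/8, d'=7/4
row 2: denom=8−3·3/8=55/8; d'=(-8−3·7/4)/(55/8)=-106/55
row 3: denom=6−1·8/55=322/55; d'=(36−1·-106/55)/(322/55)=149/23
row 4: denom=10−2·55/161=1500/161; d'=(-30−2·149/23)/(1500/161)=-1729/375
back: M4=-1729/375
back: M3=149/23−55/161·-1729/375=604/75
back: M2=-106/55−8/55·604/75=-1162/375
back: M1=7/4−3/8·-1162/375=364/125
M: M0=0, M1=364/125, M2=-1162/375, M3=604/75, M4=-1729/375, M5=0
seg 0: a=4, c=M0/2=0, d=(M1−M0)/(6·1)=182/375, b=Δ0−h0·(2M0+M1)/6=-1307/375
seg 1: a=1, c=M1/2=182/125, d=(M2−M1)/(6·3)=-1127/3375, b=Δ1−h1·(2M1+M2)/6=-761/375
seg 2: a=-1, c=M2/2=-581/375, d=(M3−M2)/(6·1)=697/375, b=Δ2−h2·(2M2+M3)/6=-866/375
seg 3: a=-3, c=M3/2=302/75, d=(M4−M3)/(6·2)=-1583/1500, b=Δ3−h3·(2M3+M4)/6=21/125
seg 4: a=5, c=M4/2=-1729/750, d=(M5−M4)/(6·3)=1729/6750, b=Δ4−h4·(2M4+M5)/6=1354/375
t_q=5/2 → seg 1, τ=3/2; S=1+-761/375·τ+182/125·τ²+-1127/3375·τ³=21/200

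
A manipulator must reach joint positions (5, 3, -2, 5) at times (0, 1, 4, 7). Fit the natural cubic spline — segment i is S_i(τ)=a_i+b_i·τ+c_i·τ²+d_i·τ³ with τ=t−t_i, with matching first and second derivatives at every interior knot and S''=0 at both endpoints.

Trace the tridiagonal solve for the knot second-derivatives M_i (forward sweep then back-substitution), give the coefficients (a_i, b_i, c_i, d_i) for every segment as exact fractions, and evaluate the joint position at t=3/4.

  seg 0: a=5 b=-166/87 c=0 d=-8/87
  seg 1: a=3 b=-190/87 c=-8/29 d=13/87
  seg 2: a=-2 b=17/87 c=31/29 d=-31/261
S(3/4) = 819/232

Δ: Δ0=-2, Δ1=-5/3, Δ2=7/3
row 1: diag=8, rhs=2; c'=3/8, d'=1/4
row 2: denom=12−3·3/8=87/8; d'=(24−3·1/4)/(87/8)=62/29
back: M2=62/29
back: M1=1/4−3/8·62/29=-16/29
M: M0=0, M1=-16/29, M2=62/29, M3=0
seg 0: a=5, c=M0/2=0, d=(M1−M0)/(6·1)=-8/87, b=Δ0−h0·(2M0+M1)/6=-166/87
seg 1: a=3, c=M1/2=-8/29, d=(M2−M1)/(6·3)=13/87, b=Δ1−h1·(2M1+M2)/6=-190/87
seg 2: a=-2, c=M2/2=31/29, d=(M3−M2)/(6·3)=-31/261, b=Δ2−h2·(2M2+M3)/6=17/87
t_q=3/4 → seg 0, τ=3/4; S=5+-166/87·τ+0·τ²+-8/87·τ³=819/232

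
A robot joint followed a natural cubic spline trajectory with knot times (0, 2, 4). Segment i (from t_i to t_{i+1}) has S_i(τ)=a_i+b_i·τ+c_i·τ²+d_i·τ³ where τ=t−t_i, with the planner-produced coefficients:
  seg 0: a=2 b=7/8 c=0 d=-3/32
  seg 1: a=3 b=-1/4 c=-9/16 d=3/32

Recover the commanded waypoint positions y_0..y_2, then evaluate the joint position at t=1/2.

y_0=2 y_1=3 y_2=1
S(1/2) = 621/256

y_0 = S_0(0) = a_0 = 2
y_1 = S_1(0) = a_1 = 3
y_2 = S_1(2) = 1
t_q=1/2 is in segment 0 (τ=1/2); S_0(τ)=621/256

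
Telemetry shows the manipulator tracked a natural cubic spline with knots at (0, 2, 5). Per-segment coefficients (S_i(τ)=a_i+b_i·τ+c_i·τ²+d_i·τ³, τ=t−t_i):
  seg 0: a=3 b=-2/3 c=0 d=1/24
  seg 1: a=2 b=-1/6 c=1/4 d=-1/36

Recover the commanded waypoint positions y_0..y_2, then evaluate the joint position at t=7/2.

y_0 = S_0(0) = a_0 = 3
y_1 = S_1(0) = a_1 = 2
y_2 = S_1(3) = 3
t_q=7/2 is in segment 1 (τ=3/2); S_1(τ)=71/32

y_0=3 y_1=2 y_2=3
S(7/2) = 71/32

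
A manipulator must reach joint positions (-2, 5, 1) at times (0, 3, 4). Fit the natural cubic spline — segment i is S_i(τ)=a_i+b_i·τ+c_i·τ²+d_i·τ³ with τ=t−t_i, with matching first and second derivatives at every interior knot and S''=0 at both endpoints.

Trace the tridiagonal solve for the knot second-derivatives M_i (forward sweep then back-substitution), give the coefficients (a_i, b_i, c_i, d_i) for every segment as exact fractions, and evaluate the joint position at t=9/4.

Δ: Δ0=7/3, Δ1=-4
row 1: diag=8, rhs=-38; c'=1/8, d'=-19/4
back: M1=-19/4
M: M0=0, M1=-19/4, M2=0
seg 0: a=-2, c=M0/2=0, d=(M1−M0)/(6·3)=-19/72, b=Δ0−h0·(2M0+M1)/6=113/24
seg 1: a=5, c=M1/2=-19/8, d=(M2−M1)/(6·1)=19/24, b=Δ1−h1·(2M1+M2)/6=-29/12
t_q=9/4 → seg 0, τ=9/4; S=-2+113/24·τ+0·τ²+-19/72·τ³=2861/512

  seg 0: a=-2 b=113/24 c=0 d=-19/72
  seg 1: a=5 b=-29/12 c=-19/8 d=19/24
S(9/4) = 2861/512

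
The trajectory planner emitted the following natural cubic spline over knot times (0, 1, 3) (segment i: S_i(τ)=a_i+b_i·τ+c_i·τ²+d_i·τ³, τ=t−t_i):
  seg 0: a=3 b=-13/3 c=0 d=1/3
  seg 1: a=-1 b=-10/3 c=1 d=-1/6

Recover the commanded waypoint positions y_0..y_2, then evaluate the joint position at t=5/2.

y_0=3 y_1=-1 y_2=-5
S(5/2) = -69/16

y_0 = S_0(0) = a_0 = 3
y_1 = S_1(0) = a_1 = -1
y_2 = S_1(2) = -5
t_q=5/2 is in segment 1 (τ=3/2); S_1(τ)=-69/16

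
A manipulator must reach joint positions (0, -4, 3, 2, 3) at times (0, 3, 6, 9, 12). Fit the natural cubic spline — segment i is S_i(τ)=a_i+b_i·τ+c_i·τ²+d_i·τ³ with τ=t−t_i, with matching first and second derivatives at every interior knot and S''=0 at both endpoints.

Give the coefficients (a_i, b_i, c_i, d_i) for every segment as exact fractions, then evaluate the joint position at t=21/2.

  seg 0: a=0 b=-141/56 c=0 d=199/1512
  seg 1: a=-4 b=29/28 c=199/168 d=-379/1512
  seg 2: a=3 b=11/8 c=-15/14 d=253/1512
  seg 3: a=2 b=-15/28 c=73/168 d=-73/1512
S(21/2) = 901/448

Δ: Δ0=-4/3, Δ1=7/3, Δ2=-1/3, Δ3=1/3
row 1: diag=12, rhs=22; c'=1/4, d'=11/6
row 2: denom=12−3·1/4=45/4; d'=(-16−3·11/6)/(45/4)=-86/45
row 3: denom=12−3·4/15=56/5; d'=(4−3·-86/45)/(56/5)=73/84
back: M3=73/84
back: M2=-86/45−4/15·73/84=-15/7
back: M1=11/6−1/4·-15/7=199/84
M: M0=0, M1=199/84, M2=-15/7, M3=73/84, M4=0
seg 0: a=0, c=M0/2=0, d=(M1−M0)/(6·3)=199/1512, b=Δ0−h0·(2M0+M1)/6=-141/56
seg 1: a=-4, c=M1/2=199/168, d=(M2−M1)/(6·3)=-379/1512, b=Δ1−h1·(2M1+M2)/6=29/28
seg 2: a=3, c=M2/2=-15/14, d=(M3−M2)/(6·3)=253/1512, b=Δ2−h2·(2M2+M3)/6=11/8
seg 3: a=2, c=M3/2=73/168, d=(M4−M3)/(6·3)=-73/1512, b=Δ3−h3·(2M3+M4)/6=-15/28
t_q=21/2 → seg 3, τ=3/2; S=2+-15/28·τ+73/168·τ²+-73/1512·τ³=901/448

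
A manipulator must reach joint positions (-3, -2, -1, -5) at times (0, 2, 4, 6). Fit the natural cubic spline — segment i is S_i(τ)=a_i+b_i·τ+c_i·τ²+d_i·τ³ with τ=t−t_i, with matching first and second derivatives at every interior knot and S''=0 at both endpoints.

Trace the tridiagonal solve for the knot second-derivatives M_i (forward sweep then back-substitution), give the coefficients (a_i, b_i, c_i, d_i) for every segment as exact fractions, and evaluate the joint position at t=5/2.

  seg 0: a=-3 b=1/3 c=0 d=1/24
  seg 1: a=-2 b=5/6 c=1/4 d=-5/24
  seg 2: a=-1 b=-2/3 c=-1 d=1/6
S(5/2) = -99/64

Δ: Δ0=1/2, Δ1=1/2, Δ2=-2
row 1: diag=8, rhs=0; c'=1/4, d'=0
row 2: denom=8−2·1/4=15/2; d'=(-15−2·0)/(15/2)=-2
back: M2=-2
back: M1=0−1/4·-2=1/2
M: M0=0, M1=1/2, M2=-2, M3=0
seg 0: a=-3, c=M0/2=0, d=(M1−M0)/(6·2)=1/24, b=Δ0−h0·(2M0+M1)/6=1/3
seg 1: a=-2, c=M1/2=1/4, d=(M2−M1)/(6·2)=-5/24, b=Δ1−h1·(2M1+M2)/6=5/6
seg 2: a=-1, c=M2/2=-1, d=(M3−M2)/(6·2)=1/6, b=Δ2−h2·(2M2+M3)/6=-2/3
t_q=5/2 → seg 1, τ=1/2; S=-2+5/6·τ+1/4·τ²+-5/24·τ³=-99/64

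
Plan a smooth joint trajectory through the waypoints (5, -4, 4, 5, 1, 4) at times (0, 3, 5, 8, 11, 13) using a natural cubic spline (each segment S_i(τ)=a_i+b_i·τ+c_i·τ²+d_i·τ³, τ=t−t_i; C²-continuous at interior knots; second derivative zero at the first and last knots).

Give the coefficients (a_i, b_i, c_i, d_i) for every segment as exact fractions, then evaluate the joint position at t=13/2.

  seg 0: a=5 b=-5853/1084 c=0 d=289/1084
  seg 1: a=-4 b=975/542 c=2601/1084 d=-176/271
  seg 2: a=4 b=1953/542 c=-1623/1084 d=3973/29268
  seg 3: a=5 b=-1859/1084 c=-224/813 d=3929/29268
  seg 4: a=1 b=139/542 c=1011/1084 d=-337/2168
S(13/2) = 56319/8672

Δ: Δ0=-3, Δ1=4, Δ2=1/3, Δ3=-4/3, Δ4=3/2
row 1: diag=10, rhs=42; c'=1/5, d'=21/5
row 2: denom=10−2·1/5=48/5; d'=(-22−2·21/5)/(48/5)=-19/6
row 3: denom=12−3·5/16=177/16; d'=(-10−3·-19/6)/(177/16)=-8/177
row 4: denom=10−3·16/59=542/59; d'=(17−3·-8/177)/(542/59)=1011/542
back: M4=1011/542
back: M3=-8/177−16/59·1011/542=-448/813
back: M2=-19/6−5/16·-448/813=-1623/542
back: M1=21/5−1/5·-1623/542=2601/542
M: M0=0, M1=2601/542, M2=-1623/542, M3=-448/813, M4=1011/542, M5=0
seg 0: a=5, c=M0/2=0, d=(M1−M0)/(6·3)=289/1084, b=Δ0−h0·(2M0+M1)/6=-5853/1084
seg 1: a=-4, c=M1/2=2601/1084, d=(M2−M1)/(6·2)=-176/271, b=Δ1−h1·(2M1+M2)/6=975/542
seg 2: a=4, c=M2/2=-1623/1084, d=(M3−M2)/(6·3)=3973/29268, b=Δ2−h2·(2M2+M3)/6=1953/542
seg 3: a=5, c=M3/2=-224/813, d=(M4−M3)/(6·3)=3929/29268, b=Δ3−h3·(2M3+M4)/6=-1859/1084
seg 4: a=1, c=M4/2=1011/1084, d=(M5−M4)/(6·2)=-337/2168, b=Δ4−h4·(2M4+M5)/6=139/542
t_q=13/2 → seg 2, τ=3/2; S=4+1953/542·τ+-1623/1084·τ²+3973/29268·τ³=56319/8672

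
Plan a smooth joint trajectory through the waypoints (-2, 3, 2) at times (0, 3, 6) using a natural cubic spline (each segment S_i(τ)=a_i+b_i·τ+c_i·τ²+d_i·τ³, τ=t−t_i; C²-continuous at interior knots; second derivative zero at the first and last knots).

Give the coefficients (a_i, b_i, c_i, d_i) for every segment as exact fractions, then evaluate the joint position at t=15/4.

Δ: Δ0=5/3, Δ1=-1/3
row 1: diag=12, rhs=-12; c'=1/4, d'=-1
back: M1=-1
M: M0=0, M1=-1, M2=0
seg 0: a=-2, c=M0/2=0, d=(M1−M0)/(6·3)=-1/18, b=Δ0−h0·(2M0+M1)/6=13/6
seg 1: a=3, c=M1/2=-1/2, d=(M2−M1)/(6·3)=1/18, b=Δ1−h1·(2M1+M2)/6=2/3
t_q=15/4 → seg 1, τ=3/4; S=3+2/3·τ+-1/2·τ²+1/18·τ³=415/128

  seg 0: a=-2 b=13/6 c=0 d=-1/18
  seg 1: a=3 b=2/3 c=-1/2 d=1/18
S(15/4) = 415/128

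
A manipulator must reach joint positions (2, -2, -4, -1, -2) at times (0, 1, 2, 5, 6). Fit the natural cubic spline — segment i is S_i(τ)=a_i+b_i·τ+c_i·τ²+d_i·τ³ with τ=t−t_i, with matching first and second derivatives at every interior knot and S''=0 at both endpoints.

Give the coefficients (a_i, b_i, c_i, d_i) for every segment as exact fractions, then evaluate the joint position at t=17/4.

Δ: Δ0=-4, Δ1=-2, Δ2=1, Δ3=-1
row 1: diag=4, rhs=12; c'=1/4, d'=3
row 2: denom=8−1·1/4=31/4; d'=(18−1·3)/(31/4)=60/31
row 3: denom=8−3·12/31=212/31; d'=(-12−3·60/31)/(212/31)=-138/53
back: M3=-138/53
back: M2=60/31−12/31·-138/53=156/53
back: M1=3−1/4·156/53=120/53
M: M0=0, M1=120/53, M2=156/53, M3=-138/53, M4=0
seg 0: a=2, c=M0/2=0, d=(M1−M0)/(6·1)=20/53, b=Δ0−h0·(2M0+M1)/6=-232/53
seg 1: a=-2, c=M1/2=60/53, d=(M2−M1)/(6·1)=6/53, b=Δ1−h1·(2M1+M2)/6=-172/53
seg 2: a=-4, c=M2/2=78/53, d=(M3−M2)/(6·3)=-49/159, b=Δ2−h2·(2M2+M3)/6=-34/53
seg 3: a=-1, c=M3/2=-69/53, d=(M4−M3)/(6·1)=23/53, b=Δ3−h3·(2M3+M4)/6=-7/53
t_q=17/4 → seg 2, τ=9/4; S=-4+-34/53·τ+78/53·τ²+-49/159·τ³=-5099/3392

  seg 0: a=2 b=-232/53 c=0 d=20/53
  seg 1: a=-2 b=-172/53 c=60/53 d=6/53
  seg 2: a=-4 b=-34/53 c=78/53 d=-49/159
  seg 3: a=-1 b=-7/53 c=-69/53 d=23/53
S(17/4) = -5099/3392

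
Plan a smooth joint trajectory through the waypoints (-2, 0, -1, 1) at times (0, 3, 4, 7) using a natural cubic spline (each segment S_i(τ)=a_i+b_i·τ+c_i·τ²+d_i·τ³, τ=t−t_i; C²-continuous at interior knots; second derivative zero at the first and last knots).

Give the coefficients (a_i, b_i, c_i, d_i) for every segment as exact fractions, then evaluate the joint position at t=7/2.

Δ: Δ0=2/3, Δ1=-1, Δ2=2/3
row 1: diag=8, rhs=-10; c'=1/8, d'=-5/4
row 2: denom=8−1·1/8=63/8; d'=(10−1·-5/4)/(63/8)=10/7
back: M2=10/7
back: M1=-5/4−1/8·10/7=-10/7
M: M0=0, M1=-10/7, M2=10/7, M3=0
seg 0: a=-2, c=M0/2=0, d=(M1−M0)/(6·3)=-5/63, b=Δ0−h0·(2M0+M1)/6=29/21
seg 1: a=0, c=M1/2=-5/7, d=(M2−M1)/(6·1)=10/21, b=Δ1−h1·(2M1+M2)/6=-16/21
seg 2: a=-1, c=M2/2=5/7, d=(M3−M2)/(6·3)=-5/63, b=Δ2−h2·(2M2+M3)/6=-16/21
t_q=7/2 → seg 1, τ=1/2; S=0+-16/21·τ+-5/7·τ²+10/21·τ³=-1/2

  seg 0: a=-2 b=29/21 c=0 d=-5/63
  seg 1: a=0 b=-16/21 c=-5/7 d=10/21
  seg 2: a=-1 b=-16/21 c=5/7 d=-5/63
S(7/2) = -1/2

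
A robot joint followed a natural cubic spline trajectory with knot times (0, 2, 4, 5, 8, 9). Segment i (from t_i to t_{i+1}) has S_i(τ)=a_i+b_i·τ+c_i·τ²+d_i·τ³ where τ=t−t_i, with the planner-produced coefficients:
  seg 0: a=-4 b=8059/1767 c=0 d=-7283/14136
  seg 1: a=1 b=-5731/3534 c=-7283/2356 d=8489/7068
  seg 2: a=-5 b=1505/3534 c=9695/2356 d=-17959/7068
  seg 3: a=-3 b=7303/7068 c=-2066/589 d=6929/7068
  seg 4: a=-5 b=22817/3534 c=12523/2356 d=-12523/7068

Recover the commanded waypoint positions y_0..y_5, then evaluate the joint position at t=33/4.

y_0 = S_0(0) = a_0 = -4
y_1 = S_1(0) = a_1 = 1
y_2 = S_2(0) = a_2 = -5
y_3 = S_3(0) = a_3 = -3
y_4 = S_4(0) = a_4 = -5
y_5 = S_4(1) = 5
t_q=33/4 is in segment 4 (τ=1/4); S_4(τ)=-464621/150784

y_0=-4 y_1=1 y_2=-5 y_3=-3 y_4=-5 y_5=5
S(33/4) = -464621/150784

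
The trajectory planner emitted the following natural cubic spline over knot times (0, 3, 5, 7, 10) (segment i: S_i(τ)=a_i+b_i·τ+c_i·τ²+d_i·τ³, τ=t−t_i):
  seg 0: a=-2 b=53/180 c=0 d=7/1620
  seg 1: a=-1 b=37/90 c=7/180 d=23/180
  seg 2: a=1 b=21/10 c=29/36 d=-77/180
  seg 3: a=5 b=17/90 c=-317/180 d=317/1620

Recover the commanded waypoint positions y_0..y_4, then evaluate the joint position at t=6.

y_0 = S_0(0) = a_0 = -2
y_1 = S_1(0) = a_1 = -1
y_2 = S_2(0) = a_2 = 1
y_3 = S_3(0) = a_3 = 5
y_4 = S_3(3) = -5
t_q=6 is in segment 2 (τ=1); S_2(τ)=313/90

y_0=-2 y_1=-1 y_2=1 y_3=5 y_4=-5
S(6) = 313/90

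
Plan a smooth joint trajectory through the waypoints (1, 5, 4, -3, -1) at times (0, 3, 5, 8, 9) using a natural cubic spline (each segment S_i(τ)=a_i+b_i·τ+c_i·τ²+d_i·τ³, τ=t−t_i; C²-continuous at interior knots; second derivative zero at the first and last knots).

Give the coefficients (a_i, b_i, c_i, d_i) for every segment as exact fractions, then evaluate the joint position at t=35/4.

Δ: Δ0=4/3, Δ1=-1/2, Δ2=-7/3, Δ3=2
row 1: diag=10, rhs=-11; c'=1/5, d'=-11/10
row 2: denom=10−2·1/5=48/5; d'=(-11−2·-11/10)/(48/5)=-11/12
row 3: denom=8−3·5/16=113/16; d'=(26−3·-11/12)/(113/16)=460/113
back: M3=460/113
back: M2=-11/12−5/16·460/113=-742/339
back: M1=-11/10−1/5·-742/339=-449/678
M: M0=0, M1=-449/678, M2=-742/339, M3=460/113, M4=0
seg 0: a=1, c=M0/2=0, d=(M1−M0)/(6·3)=-449/12204, b=Δ0−h0·(2M0+M1)/6=2257/1356
seg 1: a=5, c=M1/2=-449/1356, d=(M2−M1)/(6·2)=-115/904, b=Δ1−h1·(2M1+M2)/6=455/678
seg 2: a=4, c=M2/2=-371/339, d=(M3−M2)/(6·3)=1061/3051, b=Δ2−h2·(2M2+M3)/6=-739/339
seg 3: a=-3, c=M3/2=230/113, d=(M4−M3)/(6·1)=-230/339, b=Δ3−h3·(2M3+M4)/6=218/339
t_q=35/4 → seg 3, τ=3/4; S=-3+218/339·τ+230/113·τ²+-230/339·τ³=-5999/3616

  seg 0: a=1 b=2257/1356 c=0 d=-449/12204
  seg 1: a=5 b=455/678 c=-449/1356 d=-115/904
  seg 2: a=4 b=-739/339 c=-371/339 d=1061/3051
  seg 3: a=-3 b=218/339 c=230/113 d=-230/339
S(35/4) = -5999/3616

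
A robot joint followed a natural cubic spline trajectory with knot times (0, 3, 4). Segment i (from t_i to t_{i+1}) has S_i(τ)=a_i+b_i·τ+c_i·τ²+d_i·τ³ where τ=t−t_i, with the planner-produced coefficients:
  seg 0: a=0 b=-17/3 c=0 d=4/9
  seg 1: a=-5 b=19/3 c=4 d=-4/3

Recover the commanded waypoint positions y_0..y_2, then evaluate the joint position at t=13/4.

y_0=0 y_1=-5 y_2=4
S(13/4) = -51/16

y_0 = S_0(0) = a_0 = 0
y_1 = S_1(0) = a_1 = -5
y_2 = S_1(1) = 4
t_q=13/4 is in segment 1 (τ=1/4); S_1(τ)=-51/16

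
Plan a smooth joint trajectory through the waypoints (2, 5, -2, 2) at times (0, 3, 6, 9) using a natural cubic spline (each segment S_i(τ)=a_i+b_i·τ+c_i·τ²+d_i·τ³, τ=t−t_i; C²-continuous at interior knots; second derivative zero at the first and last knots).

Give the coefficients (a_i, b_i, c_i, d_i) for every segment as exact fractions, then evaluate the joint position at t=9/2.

  seg 0: a=2 b=32/15 c=0 d=-17/135
  seg 1: a=5 b=-19/15 c=-17/15 d=7/27
  seg 2: a=-2 b=-16/15 c=6/5 d=-2/15
S(9/2) = 57/40

Δ: Δ0=1, Δ1=-7/3, Δ2=4/3
row 1: diag=12, rhs=-20; c'=1/4, d'=-5/3
row 2: denom=12−3·1/4=45/4; d'=(22−3·-5/3)/(45/4)=12/5
back: M2=12/5
back: M1=-5/3−1/4·12/5=-34/15
M: M0=0, M1=-34/15, M2=12/5, M3=0
seg 0: a=2, c=M0/2=0, d=(M1−M0)/(6·3)=-17/135, b=Δ0−h0·(2M0+M1)/6=32/15
seg 1: a=5, c=M1/2=-17/15, d=(M2−M1)/(6·3)=7/27, b=Δ1−h1·(2M1+M2)/6=-19/15
seg 2: a=-2, c=M2/2=6/5, d=(M3−M2)/(6·3)=-2/15, b=Δ2−h2·(2M2+M3)/6=-16/15
t_q=9/2 → seg 1, τ=3/2; S=5+-19/15·τ+-17/15·τ²+7/27·τ³=57/40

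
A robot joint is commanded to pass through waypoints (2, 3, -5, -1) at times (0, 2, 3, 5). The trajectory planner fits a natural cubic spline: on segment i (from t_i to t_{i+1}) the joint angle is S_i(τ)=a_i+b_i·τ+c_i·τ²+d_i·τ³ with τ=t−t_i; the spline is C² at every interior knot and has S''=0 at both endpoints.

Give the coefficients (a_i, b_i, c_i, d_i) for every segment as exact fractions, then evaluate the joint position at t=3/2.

Δ: Δ0=1/2, Δ1=-8, Δ2=2
row 1: diag=6, rhs=-51; c'=1/6, d'=-17/2
row 2: denom=6−1·1/6=35/6; d'=(60−1·-17/2)/(35/6)=411/35
back: M2=411/35
back: M1=-17/2−1/6·411/35=-366/35
M: M0=0, M1=-366/35, M2=411/35, M3=0
seg 0: a=2, c=M0/2=0, d=(M1−M0)/(6·2)=-61/70, b=Δ0−h0·(2M0+M1)/6=279/70
seg 1: a=3, c=M1/2=-183/35, d=(M2−M1)/(6·1)=37/10, b=Δ1−h1·(2M1+M2)/6=-453/70
seg 2: a=-5, c=M2/2=411/70, d=(M3−M2)/(6·2)=-137/140, b=Δ2−h2·(2M2+M3)/6=-204/35
t_q=3/2 → seg 0, τ=3/2; S=2+279/70·τ+0·τ²+-61/70·τ³=403/80

  seg 0: a=2 b=279/70 c=0 d=-61/70
  seg 1: a=3 b=-453/70 c=-183/35 d=37/10
  seg 2: a=-5 b=-204/35 c=411/70 d=-137/140
S(3/2) = 403/80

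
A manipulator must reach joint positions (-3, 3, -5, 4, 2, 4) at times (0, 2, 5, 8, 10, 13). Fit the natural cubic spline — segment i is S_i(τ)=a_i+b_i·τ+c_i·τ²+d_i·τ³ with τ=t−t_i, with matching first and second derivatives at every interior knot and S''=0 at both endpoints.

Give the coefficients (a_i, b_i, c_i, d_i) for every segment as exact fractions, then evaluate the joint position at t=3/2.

  seg 0: a=-3 b=3779/813 c=0 d=-335/813
  seg 1: a=3 b=-241/813 c=-670/271 d=4103/7317
  seg 2: a=-5 b=8/813 c=2093/813 d=-3848/7317
  seg 3: a=4 b=1022/813 c=-585/271 d=1675/3252
  seg 4: a=2 b=-973/813 c=505/542 d=-505/4878
S(3/2) = 5597/2168

Δ: Δ0=3, Δ1=-8/3, Δ2=3, Δ3=-1, Δ4=2/3
row 1: diag=10, rhs=-34; c'=3/10, d'=-17/5
row 2: denom=12−3·3/10=111/10; d'=(34−3·-17/5)/(111/10)=442/111
row 3: denom=10−3·10/37=340/37; d'=(-24−3·442/111)/(340/37)=-133/34
row 4: denom=10−2·37/170=813/85; d'=(10−2·-133/34)/(813/85)=505/271
back: M4=505/271
back: M3=-133/34−37/170·505/271=-1170/271
back: M2=442/111−10/37·-1170/271=4186/813
back: M1=-17/5−3/10·4186/813=-1340/271
M: M0=0, M1=-1340/271, M2=4186/813, M3=-1170/271, M4=505/271, M5=0
seg 0: a=-3, c=M0/2=0, d=(M1−M0)/(6·2)=-335/813, b=Δ0−h0·(2M0+M1)/6=3779/813
seg 1: a=3, c=M1/2=-670/271, d=(M2−M1)/(6·3)=4103/7317, b=Δ1−h1·(2M1+M2)/6=-241/813
seg 2: a=-5, c=M2/2=2093/813, d=(M3−M2)/(6·3)=-3848/7317, b=Δ2−h2·(2M2+M3)/6=8/813
seg 3: a=4, c=M3/2=-585/271, d=(M4−M3)/(6·2)=1675/3252, b=Δ3−h3·(2M3+M4)/6=1022/813
seg 4: a=2, c=M4/2=505/542, d=(M5−M4)/(6·3)=-505/4878, b=Δ4−h4·(2M4+M5)/6=-973/813
t_q=3/2 → seg 0, τ=3/2; S=-3+3779/813·τ+0·τ²+-335/813·τ³=5597/2168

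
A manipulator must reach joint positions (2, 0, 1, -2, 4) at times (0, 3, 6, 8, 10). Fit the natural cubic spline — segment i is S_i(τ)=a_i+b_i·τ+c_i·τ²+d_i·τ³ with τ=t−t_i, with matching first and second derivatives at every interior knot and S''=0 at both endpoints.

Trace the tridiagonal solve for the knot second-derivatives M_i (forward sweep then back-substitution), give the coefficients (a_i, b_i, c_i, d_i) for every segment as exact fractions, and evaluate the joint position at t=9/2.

Δ: Δ0=-2/3, Δ1=1/3, Δ2=-3/2, Δ3=3
row 1: diag=12, rhs=6; c'=1/4, d'=1/2
row 2: denom=10−3·1/4=37/4; d'=(-11−3·1/2)/(37/4)=-50/37
row 3: denom=8−2·8/37=280/37; d'=(27−2·-50/37)/(280/37)=157/40
back: M3=157/40
back: M2=-50/37−8/37·157/40=-11/5
back: M1=1/2−1/4·-11/5=21/20
M: M0=0, M1=21/20, M2=-11/5, M3=157/40, M4=0
seg 0: a=2, c=M0/2=0, d=(M1−M0)/(6·3)=7/120, b=Δ0−h0·(2M0+M1)/6=-143/120
seg 1: a=0, c=M1/2=21/40, d=(M2−M1)/(6·3)=-13/72, b=Δ1−h1·(2M1+M2)/6=23/60
seg 2: a=1, c=M2/2=-11/10, d=(M3−M2)/(6·2)=49/96, b=Δ2−h2·(2M2+M3)/6=-161/120
seg 3: a=-2, c=M3/2=157/80, d=(M4−M3)/(6·2)=-157/480, b=Δ3−h3·(2M3+M4)/6=23/60
t_q=9/2 → seg 1, τ=3/2; S=0+23/60·τ+21/40·τ²+-13/72·τ³=367/320

  seg 0: a=2 b=-143/120 c=0 d=7/120
  seg 1: a=0 b=23/60 c=21/40 d=-13/72
  seg 2: a=1 b=-161/120 c=-11/10 d=49/96
  seg 3: a=-2 b=23/60 c=157/80 d=-157/480
S(9/2) = 367/320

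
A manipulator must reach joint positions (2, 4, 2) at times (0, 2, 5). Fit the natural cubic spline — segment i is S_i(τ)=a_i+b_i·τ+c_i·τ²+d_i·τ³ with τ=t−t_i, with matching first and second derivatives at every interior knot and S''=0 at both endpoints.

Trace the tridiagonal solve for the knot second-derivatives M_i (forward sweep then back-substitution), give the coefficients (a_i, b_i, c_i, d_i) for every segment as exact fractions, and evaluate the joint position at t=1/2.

Δ: Δ0=1, Δ1=-2/3
row 1: diag=10, rhs=-10; c'=3/10, d'=-1
back: M1=-1
M: M0=0, M1=-1, M2=0
seg 0: a=2, c=M0/2=0, d=(M1−M0)/(6·2)=-1/12, b=Δ0−h0·(2M0+M1)/6=4/3
seg 1: a=4, c=M1/2=-1/2, d=(M2−M1)/(6·3)=1/18, b=Δ1−h1·(2M1+M2)/6=1/3
t_q=1/2 → seg 0, τ=1/2; S=2+4/3·τ+0·τ²+-1/12·τ³=85/32

  seg 0: a=2 b=4/3 c=0 d=-1/12
  seg 1: a=4 b=1/3 c=-1/2 d=1/18
S(1/2) = 85/32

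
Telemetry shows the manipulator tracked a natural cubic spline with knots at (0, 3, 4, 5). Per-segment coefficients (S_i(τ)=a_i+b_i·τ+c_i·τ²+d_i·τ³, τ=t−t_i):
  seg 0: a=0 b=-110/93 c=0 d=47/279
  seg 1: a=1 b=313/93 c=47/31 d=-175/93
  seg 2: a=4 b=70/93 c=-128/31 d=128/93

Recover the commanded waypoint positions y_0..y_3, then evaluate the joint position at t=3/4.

y_0 = S_0(0) = a_0 = 0
y_1 = S_1(0) = a_1 = 1
y_2 = S_2(0) = a_2 = 4
y_3 = S_2(1) = 2
t_q=3/4 is in segment 0 (τ=3/4); S_0(τ)=-1619/1984

y_0=0 y_1=1 y_2=4 y_3=2
S(3/4) = -1619/1984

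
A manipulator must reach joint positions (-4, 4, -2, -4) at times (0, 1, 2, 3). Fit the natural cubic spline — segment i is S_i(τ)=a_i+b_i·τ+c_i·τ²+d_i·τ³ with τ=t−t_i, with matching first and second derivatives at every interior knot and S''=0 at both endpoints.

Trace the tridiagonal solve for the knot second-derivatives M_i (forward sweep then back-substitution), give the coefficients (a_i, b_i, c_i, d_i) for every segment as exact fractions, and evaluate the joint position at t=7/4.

Δ: Δ0=8, Δ1=-6, Δ2=-2
row 1: diag=4, rhs=-84; c'=1/4, d'=-21
row 2: denom=4−1·1/4=15/4; d'=(24−1·-21)/(15/4)=12
back: M2=12
back: M1=-21−1/4·12=-24
M: M0=0, M1=-24, M2=12, M3=0
seg 0: a=-4, c=M0/2=0, d=(M1−M0)/(6·1)=-4, b=Δ0−h0·(2M0+M1)/6=12
seg 1: a=4, c=M1/2=-12, d=(M2−M1)/(6·1)=6, b=Δ1−h1·(2M1+M2)/6=0
seg 2: a=-2, c=M2/2=6, d=(M3−M2)/(6·1)=-2, b=Δ2−h2·(2M2+M3)/6=-6
t_q=7/4 → seg 1, τ=3/4; S=4+0·τ+-12·τ²+6·τ³=-7/32

  seg 0: a=-4 b=12 c=0 d=-4
  seg 1: a=4 b=0 c=-12 d=6
  seg 2: a=-2 b=-6 c=6 d=-2
S(7/4) = -7/32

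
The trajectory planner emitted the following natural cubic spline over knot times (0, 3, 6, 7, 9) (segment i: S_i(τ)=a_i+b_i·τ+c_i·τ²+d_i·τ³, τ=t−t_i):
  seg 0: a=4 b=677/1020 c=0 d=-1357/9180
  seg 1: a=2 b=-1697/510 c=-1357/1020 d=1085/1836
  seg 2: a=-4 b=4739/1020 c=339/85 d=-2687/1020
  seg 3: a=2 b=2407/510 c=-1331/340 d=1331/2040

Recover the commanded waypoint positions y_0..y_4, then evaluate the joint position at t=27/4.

y_0 = S_0(0) = a_0 = 4
y_1 = S_1(0) = a_1 = 2
y_2 = S_2(0) = a_2 = -4
y_3 = S_3(0) = a_3 = 2
y_4 = S_3(2) = 1
t_q=27/4 is in segment 2 (τ=3/4); S_2(τ)=13417/21760

y_0=4 y_1=2 y_2=-4 y_3=2 y_4=1
S(27/4) = 13417/21760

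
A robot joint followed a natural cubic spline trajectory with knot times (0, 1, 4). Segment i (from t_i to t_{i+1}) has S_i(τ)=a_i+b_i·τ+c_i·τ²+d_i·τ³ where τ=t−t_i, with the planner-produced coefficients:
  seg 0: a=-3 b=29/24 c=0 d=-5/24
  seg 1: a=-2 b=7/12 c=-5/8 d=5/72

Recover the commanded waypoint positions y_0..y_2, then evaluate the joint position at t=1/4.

y_0 = S_0(0) = a_0 = -3
y_1 = S_1(0) = a_1 = -2
y_2 = S_1(3) = -4
t_q=1/4 is in segment 0 (τ=1/4); S_0(τ)=-1383/512

y_0=-3 y_1=-2 y_2=-4
S(1/4) = -1383/512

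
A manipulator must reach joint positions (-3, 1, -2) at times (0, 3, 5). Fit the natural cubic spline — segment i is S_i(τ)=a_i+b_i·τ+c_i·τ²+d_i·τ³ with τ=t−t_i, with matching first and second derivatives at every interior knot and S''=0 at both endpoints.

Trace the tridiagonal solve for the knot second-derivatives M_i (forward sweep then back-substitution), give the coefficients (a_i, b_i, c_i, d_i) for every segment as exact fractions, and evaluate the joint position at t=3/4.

  seg 0: a=-3 b=131/60 c=0 d=-17/180
  seg 1: a=1 b=-11/30 c=-17/20 d=17/120
S(3/4) = -359/256

Δ: Δ0=4/3, Δ1=-3/2
row 1: diag=10, rhs=-17; c'=1/5, d'=-17/10
back: M1=-17/10
M: M0=0, M1=-17/10, M2=0
seg 0: a=-3, c=M0/2=0, d=(M1−M0)/(6·3)=-17/180, b=Δ0−h0·(2M0+M1)/6=131/60
seg 1: a=1, c=M1/2=-17/20, d=(M2−M1)/(6·2)=17/120, b=Δ1−h1·(2M1+M2)/6=-11/30
t_q=3/4 → seg 0, τ=3/4; S=-3+131/60·τ+0·τ²+-17/180·τ³=-359/256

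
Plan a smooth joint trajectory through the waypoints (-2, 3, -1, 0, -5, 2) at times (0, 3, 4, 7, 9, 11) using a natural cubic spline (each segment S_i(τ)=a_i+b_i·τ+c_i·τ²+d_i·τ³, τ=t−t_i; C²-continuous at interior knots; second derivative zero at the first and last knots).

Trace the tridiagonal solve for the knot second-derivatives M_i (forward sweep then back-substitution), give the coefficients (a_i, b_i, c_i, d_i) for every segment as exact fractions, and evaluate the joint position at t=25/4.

  seg 0: a=-2 b=4358/1053 c=0 d=-2603/9477
  seg 1: a=3 b=-3451/1053 c=-2603/1053 d=614/351
  seg 2: a=-1 b=-3131/1053 c=2923/1053 d=-5287/9477
  seg 3: a=0 b=-1454/1053 c=-788/351 d=7099/8424
  seg 4: a=-5 b=-523/2106 c=3947/1404 d=-3947/8424
S(25/4) = 61/7488

Δ: Δ0=5/3, Δ1=-4, Δ2=1/3, Δ3=-5/2, Δ4=7/2
row 1: diag=8, rhs=-34; c'=1/8, d'=-17/4
row 2: denom=8−1·1/8=63/8; d'=(26−1·-17/4)/(63/8)=242/63
row 3: denom=10−3·8/21=62/7; d'=(-17−3·242/63)/(62/7)=-599/186
row 4: denom=8−2·7/31=234/31; d'=(36−2·-599/186)/(234/31)=3947/702
back: M4=3947/702
back: M3=-599/186−7/31·3947/702=-1576/351
back: M2=242/63−8/21·-1576/351=5846/1053
back: M1=-17/4−1/8·5846/1053=-5206/1053
M: M0=0, M1=-5206/1053, M2=5846/1053, M3=-1576/351, M4=3947/702, M5=0
seg 0: a=-2, c=M0/2=0, d=(M1−M0)/(6·3)=-2603/9477, b=Δ0−h0·(2M0+M1)/6=4358/1053
seg 1: a=3, c=M1/2=-2603/1053, d=(M2−M1)/(6·1)=614/351, b=Δ1−h1·(2M1+M2)/6=-3451/1053
seg 2: a=-1, c=M2/2=2923/1053, d=(M3−M2)/(6·3)=-5287/9477, b=Δ2−h2·(2M2+M3)/6=-3131/1053
seg 3: a=0, c=M3/2=-788/351, d=(M4−M3)/(6·2)=7099/8424, b=Δ3−h3·(2M3+M4)/6=-1454/1053
seg 4: a=-5, c=M4/2=3947/1404, d=(M5−M4)/(6·2)=-3947/8424, b=Δ4−h4·(2M4+M5)/6=-523/2106
t_q=25/4 → seg 2, τ=9/4; S=-1+-3131/1053·τ+2923/1053·τ²+-5287/9477·τ³=61/7488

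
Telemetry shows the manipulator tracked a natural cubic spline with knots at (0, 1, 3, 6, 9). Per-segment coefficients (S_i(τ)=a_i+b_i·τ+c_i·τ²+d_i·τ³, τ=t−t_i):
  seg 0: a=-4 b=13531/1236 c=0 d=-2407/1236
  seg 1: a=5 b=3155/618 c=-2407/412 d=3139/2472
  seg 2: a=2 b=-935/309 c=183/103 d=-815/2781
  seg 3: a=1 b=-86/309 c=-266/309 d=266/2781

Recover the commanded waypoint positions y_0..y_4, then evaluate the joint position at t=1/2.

y_0=-4 y_1=5 y_2=2 y_3=1 y_4=-5
S(1/2) = 4055/3296

y_0 = S_0(0) = a_0 = -4
y_1 = S_1(0) = a_1 = 5
y_2 = S_2(0) = a_2 = 2
y_3 = S_3(0) = a_3 = 1
y_4 = S_3(3) = -5
t_q=1/2 is in segment 0 (τ=1/2); S_0(τ)=4055/3296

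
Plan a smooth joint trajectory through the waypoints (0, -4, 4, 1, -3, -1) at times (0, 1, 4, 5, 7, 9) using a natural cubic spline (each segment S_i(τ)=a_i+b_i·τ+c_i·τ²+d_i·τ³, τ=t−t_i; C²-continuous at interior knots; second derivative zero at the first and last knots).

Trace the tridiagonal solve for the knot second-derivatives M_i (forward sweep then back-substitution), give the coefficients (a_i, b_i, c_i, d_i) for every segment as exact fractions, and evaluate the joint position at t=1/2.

Δ: Δ0=-4, Δ1=8/3, Δ2=-3, Δ3=-2, Δ4=1
row 1: diag=8, rhs=40; c'=3/8, d'=5
row 2: denom=8−3·3/8=55/8; d'=(-34−3·5)/(55/8)=-392/55
row 3: denom=6−1·8/55=322/55; d'=(6−1·-392/55)/(322/55)=361/161
row 4: denom=8−2·55/161=1178/161; d'=(18−2·361/161)/(1178/161)=1088/589
back: M4=1088/589
back: M3=361/161−55/161·1088/589=949/589
back: M2=-392/55−8/55·949/589=-4336/589
back: M1=5−3/8·-4336/589=4571/589
M: M0=0, M1=4571/589, M2=-4336/589, M3=949/589, M4=1088/589, M5=0
seg 0: a=0, c=M0/2=0, d=(M1−M0)/(6·1)=4571/3534, b=Δ0−h0·(2M0+M1)/6=-18707/3534
seg 1: a=-4, c=M1/2=4571/1178, d=(M2−M1)/(6·3)=-2969/3534, b=Δ1−h1·(2M1+M2)/6=-2497/1767
seg 2: a=4, c=M2/2=-2168/589, d=(M3−M2)/(6·1)=5285/3534, b=Δ2−h2·(2M2+M3)/6=-2879/3534
seg 3: a=1, c=M3/2=949/1178, d=(M4−M3)/(6·2)=139/7068, b=Δ3−h3·(2M3+M4)/6=-6520/1767
seg 4: a=-3, c=M4/2=544/589, d=(M5−M4)/(6·2)=-272/1767, b=Δ4−h4·(2M4+M5)/6=-409/1767
t_q=1/2 → seg 0, τ=1/2; S=0+-18707/3534·τ+0·τ²+4571/3534·τ³=-23419/9424

  seg 0: a=0 b=-18707/3534 c=0 d=4571/3534
  seg 1: a=-4 b=-2497/1767 c=4571/1178 d=-2969/3534
  seg 2: a=4 b=-2879/3534 c=-2168/589 d=5285/3534
  seg 3: a=1 b=-6520/1767 c=949/1178 d=139/7068
  seg 4: a=-3 b=-409/1767 c=544/589 d=-272/1767
S(1/2) = -23419/9424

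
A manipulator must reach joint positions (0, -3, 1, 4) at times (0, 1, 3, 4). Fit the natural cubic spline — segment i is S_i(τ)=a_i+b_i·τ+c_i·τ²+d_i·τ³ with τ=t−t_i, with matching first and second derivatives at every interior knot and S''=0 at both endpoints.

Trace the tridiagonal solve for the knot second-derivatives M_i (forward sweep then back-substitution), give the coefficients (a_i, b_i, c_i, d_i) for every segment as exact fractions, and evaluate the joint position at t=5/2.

Δ: Δ0=-3, Δ1=2, Δ2=3
row 1: diag=6, rhs=30; c'=1/3, d'=5
row 2: denom=6−2·1/3=16/3; d'=(6−2·5)/(16/3)=-3/4
back: M2=-3/4
back: M1=5−1/3·-3/4=21/4
M: M0=0, M1=21/4, M2=-3/4, M3=0
seg 0: a=0, c=M0/2=0, d=(M1−M0)/(6·1)=7/8, b=Δ0−h0·(2M0+M1)/6=-31/8
seg 1: a=-3, c=M1/2=21/8, d=(M2−M1)/(6·2)=-1/2, b=Δ1−h1·(2M1+M2)/6=-5/4
seg 2: a=1, c=M2/2=-3/8, d=(M3−M2)/(6·1)=1/8, b=Δ2−h2·(2M2+M3)/6=13/4
t_q=5/2 → seg 1, τ=3/2; S=-3+-5/4·τ+21/8·τ²+-1/2·τ³=-21/32

  seg 0: a=0 b=-31/8 c=0 d=7/8
  seg 1: a=-3 b=-5/4 c=21/8 d=-1/2
  seg 2: a=1 b=13/4 c=-3/8 d=1/8
S(5/2) = -21/32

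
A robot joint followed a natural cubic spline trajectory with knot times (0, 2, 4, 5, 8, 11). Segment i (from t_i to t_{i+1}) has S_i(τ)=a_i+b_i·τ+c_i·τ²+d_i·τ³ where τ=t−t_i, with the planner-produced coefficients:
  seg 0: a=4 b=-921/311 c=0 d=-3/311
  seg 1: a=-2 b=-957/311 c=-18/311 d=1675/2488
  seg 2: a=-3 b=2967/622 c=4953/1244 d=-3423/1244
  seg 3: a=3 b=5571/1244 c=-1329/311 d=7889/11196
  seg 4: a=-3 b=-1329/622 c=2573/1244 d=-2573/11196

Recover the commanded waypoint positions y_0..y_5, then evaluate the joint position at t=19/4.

y_0 = S_0(0) = a_0 = 4
y_1 = S_1(0) = a_1 = -2
y_2 = S_2(0) = a_2 = -3
y_3 = S_3(0) = a_3 = 3
y_4 = S_4(0) = a_4 = -3
y_5 = S_4(3) = 3
t_q=19/4 is in segment 2 (τ=3/4); S_2(τ)=131871/79616

y_0=4 y_1=-2 y_2=-3 y_3=3 y_4=-3 y_5=3
S(19/4) = 131871/79616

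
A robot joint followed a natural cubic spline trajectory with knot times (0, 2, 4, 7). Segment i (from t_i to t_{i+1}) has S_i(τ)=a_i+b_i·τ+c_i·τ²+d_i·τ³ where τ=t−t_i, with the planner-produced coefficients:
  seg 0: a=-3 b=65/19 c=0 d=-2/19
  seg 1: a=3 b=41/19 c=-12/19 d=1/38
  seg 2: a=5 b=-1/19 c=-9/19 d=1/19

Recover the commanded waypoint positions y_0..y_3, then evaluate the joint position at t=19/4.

y_0=-3 y_1=3 y_2=5 y_3=2
S(19/4) = 5735/1216

y_0 = S_0(0) = a_0 = -3
y_1 = S_1(0) = a_1 = 3
y_2 = S_2(0) = a_2 = 5
y_3 = S_2(3) = 2
t_q=19/4 is in segment 2 (τ=3/4); S_2(τ)=5735/1216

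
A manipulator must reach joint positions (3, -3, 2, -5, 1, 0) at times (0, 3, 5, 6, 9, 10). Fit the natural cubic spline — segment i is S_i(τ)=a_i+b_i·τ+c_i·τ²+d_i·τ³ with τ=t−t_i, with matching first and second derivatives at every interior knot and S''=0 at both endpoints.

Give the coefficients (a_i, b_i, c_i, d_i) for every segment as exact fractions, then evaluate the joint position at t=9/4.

Δ: Δ0=-2, Δ1=5/2, Δ2=-7, Δ3=2, Δ4=-1
row 1: diag=10, rhs=27; c'=1/5, d'=27/10
row 2: denom=6−2·1/5=28/5; d'=(-57−2·27/10)/(28/5)=-78/7
row 3: denom=8−1·5/28=219/28; d'=(54−1·-78/7)/(219/28)=608/73
row 4: denom=8−3·28/73=500/73; d'=(-18−3·608/73)/(500/73)=-1569/250
back: M4=-1569/250
back: M3=608/73−28/73·-1569/250=1342/125
back: M2=-78/7−5/28·1342/125=-653/50
back: M1=27/10−1/5·-653/50=664/125
M: M0=0, M1=664/125, M2=-653/50, M3=1342/125, M4=-1569/250, M5=0
seg 0: a=3, c=M0/2=0, d=(M1−M0)/(6·3)=332/1125, b=Δ0−h0·(2M0+M1)/6=-582/125
seg 1: a=-3, c=M1/2=332/125, d=(M2−M1)/(6·2)=-1531/1000, b=Δ1−h1·(2M1+M2)/6=414/125
seg 2: a=2, c=M2/2=-653/100, d=(M3−M2)/(6·1)=1983/500, b=Δ2−h2·(2M2+M3)/6=-1109/250
seg 3: a=-5, c=M3/2=671/125, d=(M4−M3)/(6·3)=-4253/4500, b=Δ3−h3·(2M3+M4)/6=-2799/500
seg 4: a=1, c=M4/2=-1569/500, d=(M5−M4)/(6·1)=523/500, b=Δ4−h4·(2M4+M5)/6=273/250
t_q=9/4 → seg 0, τ=9/4; S=3+-582/125·τ+0·τ²+332/1125·τ³=-8229/2000

  seg 0: a=3 b=-582/125 c=0 d=332/1125
  seg 1: a=-3 b=414/125 c=332/125 d=-1531/1000
  seg 2: a=2 b=-1109/250 c=-653/100 d=1983/500
  seg 3: a=-5 b=-2799/500 c=671/125 d=-4253/4500
  seg 4: a=1 b=273/250 c=-1569/500 d=523/500
S(9/4) = -8229/2000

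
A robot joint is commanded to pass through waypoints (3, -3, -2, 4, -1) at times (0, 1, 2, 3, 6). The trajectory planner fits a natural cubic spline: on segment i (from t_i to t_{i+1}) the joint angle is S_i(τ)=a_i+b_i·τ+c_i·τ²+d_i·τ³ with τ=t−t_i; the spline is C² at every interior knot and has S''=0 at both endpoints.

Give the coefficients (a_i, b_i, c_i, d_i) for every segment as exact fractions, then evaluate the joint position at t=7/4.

  seg 0: a=3 b=-649/87 c=0 d=127/87
  seg 1: a=-3 b=-268/87 c=127/29 d=-26/87
  seg 2: a=-2 b=416/87 c=101/29 d=-197/87
  seg 3: a=4 b=431/87 c=-96/29 d=32/87
S(7/4) = -2759/928

Δ: Δ0=-6, Δ1=1, Δ2=6, Δ3=-5/3
row 1: diag=4, rhs=42; c'=1/4, d'=21/2
row 2: denom=4−1·1/4=15/4; d'=(30−1·21/2)/(15/4)=26/5
row 3: denom=8−1·4/15=116/15; d'=(-46−1·26/5)/(116/15)=-192/29
back: M3=-192/29
back: M2=26/5−4/15·-192/29=202/29
back: M1=21/2−1/4·202/29=254/29
M: M0=0, M1=254/29, M2=202/29, M3=-192/29, M4=0
seg 0: a=3, c=M0/2=0, d=(M1−M0)/(6·1)=127/87, b=Δ0−h0·(2M0+M1)/6=-649/87
seg 1: a=-3, c=M1/2=127/29, d=(M2−M1)/(6·1)=-26/87, b=Δ1−h1·(2M1+M2)/6=-268/87
seg 2: a=-2, c=M2/2=101/29, d=(M3−M2)/(6·1)=-197/87, b=Δ2−h2·(2M2+M3)/6=416/87
seg 3: a=4, c=M3/2=-96/29, d=(M4−M3)/(6·3)=32/87, b=Δ3−h3·(2M3+M4)/6=431/87
t_q=7/4 → seg 1, τ=3/4; S=-3+-268/87·τ+127/29·τ²+-26/87·τ³=-2759/928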